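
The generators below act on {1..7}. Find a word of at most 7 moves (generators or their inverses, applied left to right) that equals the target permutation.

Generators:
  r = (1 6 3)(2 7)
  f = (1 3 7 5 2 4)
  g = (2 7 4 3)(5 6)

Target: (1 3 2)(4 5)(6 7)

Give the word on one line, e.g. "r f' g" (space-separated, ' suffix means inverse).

  after g': (2 3 4 7)(5 6)
  after r': (1 3 4 2 6 5)
  after f': (2 6 7 3)(4 5)
  after r: (1 6 2 3 7)(4 5)
  after r: (1 3 2)(4 5)(6 7)

g' r' f' r r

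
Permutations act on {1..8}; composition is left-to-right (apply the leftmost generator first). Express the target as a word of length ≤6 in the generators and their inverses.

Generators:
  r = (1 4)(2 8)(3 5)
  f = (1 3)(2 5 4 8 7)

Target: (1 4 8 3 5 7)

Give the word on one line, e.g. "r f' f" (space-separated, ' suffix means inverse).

  after f': (1 3)(2 7 8 4 5)
  after f': (2 8 5 7 4)
  after r': (1 4 8 3 5 7)
  after r': (2 8 5 7 4)
  after r': (1 4 8 3 5 7)

f' f' r' r' r'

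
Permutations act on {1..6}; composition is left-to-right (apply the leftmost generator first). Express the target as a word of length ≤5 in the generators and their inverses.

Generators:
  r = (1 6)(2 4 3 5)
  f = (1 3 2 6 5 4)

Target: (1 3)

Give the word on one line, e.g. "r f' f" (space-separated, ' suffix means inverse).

f' f' r f'

  after f': (1 4 5 6 2 3)
  after f': (1 5 2)(3 4 6)
  after r: (1 2 6 5 4)
  after f': (1 3)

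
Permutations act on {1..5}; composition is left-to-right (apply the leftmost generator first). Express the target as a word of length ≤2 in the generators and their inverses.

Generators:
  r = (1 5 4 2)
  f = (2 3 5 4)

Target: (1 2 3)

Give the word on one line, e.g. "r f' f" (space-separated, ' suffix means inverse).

f r'

  after f: (2 3 5 4)
  after r': (1 2 3)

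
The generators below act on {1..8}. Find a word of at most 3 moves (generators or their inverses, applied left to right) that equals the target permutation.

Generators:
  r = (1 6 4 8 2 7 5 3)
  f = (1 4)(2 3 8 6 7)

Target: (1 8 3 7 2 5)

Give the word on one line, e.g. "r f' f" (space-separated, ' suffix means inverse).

r' f' r'

  after r': (1 3 5 7 2 8 4 6)
  after f': (1 2 3 5 6 4 8)
  after r': (1 8 3 7 2 5)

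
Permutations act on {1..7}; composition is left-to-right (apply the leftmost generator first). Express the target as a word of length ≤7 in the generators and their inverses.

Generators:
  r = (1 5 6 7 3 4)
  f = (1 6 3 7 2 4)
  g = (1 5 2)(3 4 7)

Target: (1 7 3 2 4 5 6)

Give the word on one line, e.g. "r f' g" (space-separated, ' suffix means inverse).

  after f': (1 4 2 7 3 6)
  after f': (1 2 3)(4 7 6)
  after g': (1 5)(2 7 6 3)
  after r: (1 6 4)(2 3)
  after r: (1 7 3 2 4 5 6)

f' f' g' r r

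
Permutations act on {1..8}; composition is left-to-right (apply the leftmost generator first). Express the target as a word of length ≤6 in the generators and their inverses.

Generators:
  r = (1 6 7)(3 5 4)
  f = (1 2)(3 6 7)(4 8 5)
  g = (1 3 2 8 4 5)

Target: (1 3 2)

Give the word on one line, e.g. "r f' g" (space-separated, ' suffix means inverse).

  after g: (1 3 2 8 4 5)
  after f: (1 6 7 3)(2 5)
  after g': (1 6 7)(2 4 8)(3 5)
  after r': (2 5 4 8)
  after g: (1 3 2)

g f g' r' g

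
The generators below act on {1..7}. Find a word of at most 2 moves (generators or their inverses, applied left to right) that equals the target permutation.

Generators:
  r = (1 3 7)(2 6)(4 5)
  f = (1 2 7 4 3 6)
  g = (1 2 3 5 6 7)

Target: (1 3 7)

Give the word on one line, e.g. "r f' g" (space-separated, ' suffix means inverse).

  after r': (1 7 3)(2 6)(4 5)
  after r': (1 3 7)

r' r'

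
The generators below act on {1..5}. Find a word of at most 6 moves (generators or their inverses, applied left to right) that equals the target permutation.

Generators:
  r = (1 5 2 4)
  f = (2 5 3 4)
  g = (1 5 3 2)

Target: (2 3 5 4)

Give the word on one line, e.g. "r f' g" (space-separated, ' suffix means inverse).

  after r: (1 5 2 4)
  after r: (1 2)(4 5)
  after f': (1 4 2)(3 5)
  after r: (2 5 3)
  after f: (2 3 5 4)

r r f' r f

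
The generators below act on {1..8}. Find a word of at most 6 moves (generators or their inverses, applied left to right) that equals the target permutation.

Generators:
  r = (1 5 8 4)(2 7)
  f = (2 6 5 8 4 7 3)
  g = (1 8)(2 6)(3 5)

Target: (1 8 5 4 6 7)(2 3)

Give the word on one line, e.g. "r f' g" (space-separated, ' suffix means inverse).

  after r: (1 5 8 4)(2 7)
  after r: (1 8)(4 5)
  after f': (1 5 8)(2 3 7 4 6)
  after r: (1 8 5 4 6 7)(2 3)

r r f' r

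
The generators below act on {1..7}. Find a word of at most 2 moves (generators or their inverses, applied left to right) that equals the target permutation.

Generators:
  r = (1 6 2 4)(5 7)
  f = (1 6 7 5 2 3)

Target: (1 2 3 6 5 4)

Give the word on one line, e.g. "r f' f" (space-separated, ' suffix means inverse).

  after f: (1 6 7 5 2 3)
  after r: (1 2 3 6 5 4)

f r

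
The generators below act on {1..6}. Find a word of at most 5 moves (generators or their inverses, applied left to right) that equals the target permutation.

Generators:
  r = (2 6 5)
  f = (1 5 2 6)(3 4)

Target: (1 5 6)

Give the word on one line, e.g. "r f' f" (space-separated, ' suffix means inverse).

r' f' f' r r

  after r': (2 5 6)
  after f': (1 6 5 2)(3 4)
  after f': (1 2 6)
  after r: (1 6)(2 5)
  after r: (1 5 6)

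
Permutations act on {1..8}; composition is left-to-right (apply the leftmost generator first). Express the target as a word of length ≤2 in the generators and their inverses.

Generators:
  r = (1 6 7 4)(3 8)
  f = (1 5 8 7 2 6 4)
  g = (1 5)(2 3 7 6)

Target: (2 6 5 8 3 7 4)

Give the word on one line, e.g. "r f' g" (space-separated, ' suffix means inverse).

r' f

  after r': (1 4 7 6)(3 8)
  after f: (2 6 5 8 3 7 4)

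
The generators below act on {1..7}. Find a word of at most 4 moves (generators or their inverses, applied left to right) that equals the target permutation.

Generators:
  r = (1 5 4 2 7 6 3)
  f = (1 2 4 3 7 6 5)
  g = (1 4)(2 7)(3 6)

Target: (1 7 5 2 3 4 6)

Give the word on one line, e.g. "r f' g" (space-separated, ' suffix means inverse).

f r r f'

  after f: (1 2 4 3 7 6 5)
  after r: (1 7 3 6 4)
  after r: (1 6 2 7)(4 5)
  after f': (1 7 5 2 3 4 6)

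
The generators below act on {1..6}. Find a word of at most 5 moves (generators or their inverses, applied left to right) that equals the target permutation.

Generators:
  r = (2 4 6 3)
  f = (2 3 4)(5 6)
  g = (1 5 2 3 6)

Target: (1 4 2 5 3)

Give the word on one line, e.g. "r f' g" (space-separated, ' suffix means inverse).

g f r' g'

  after g: (1 5 2 3 6)
  after f: (1 6)(2 4)(3 5)
  after r': (1 4 3 5 6)
  after g': (1 4 2 5 3)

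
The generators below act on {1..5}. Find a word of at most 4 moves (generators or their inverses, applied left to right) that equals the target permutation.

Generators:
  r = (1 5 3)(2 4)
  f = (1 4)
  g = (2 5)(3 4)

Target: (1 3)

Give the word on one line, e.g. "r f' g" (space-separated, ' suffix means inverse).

  after g: (2 5)(3 4)
  after f': (1 4 3)(2 5)
  after g: (1 3)

g f' g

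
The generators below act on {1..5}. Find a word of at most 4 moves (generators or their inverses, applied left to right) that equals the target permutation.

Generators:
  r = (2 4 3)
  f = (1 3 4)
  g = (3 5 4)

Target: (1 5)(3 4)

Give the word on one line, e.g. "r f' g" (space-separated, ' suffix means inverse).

  after f: (1 3 4)
  after g: (1 5 4)
  after f: (1 5)(3 4)

f g f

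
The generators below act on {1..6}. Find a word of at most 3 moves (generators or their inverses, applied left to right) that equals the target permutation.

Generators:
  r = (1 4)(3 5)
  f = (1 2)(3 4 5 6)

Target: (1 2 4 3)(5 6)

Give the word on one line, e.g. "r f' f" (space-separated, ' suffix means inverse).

  after f: (1 2)(3 4 5 6)
  after r': (1 2 4 3)(5 6)

f r'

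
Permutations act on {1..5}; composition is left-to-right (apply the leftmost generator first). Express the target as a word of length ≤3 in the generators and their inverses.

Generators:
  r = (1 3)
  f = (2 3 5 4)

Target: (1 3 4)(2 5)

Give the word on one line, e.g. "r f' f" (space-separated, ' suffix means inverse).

  after f': (2 4 5 3)
  after f': (2 5)(3 4)
  after r': (1 3 4)(2 5)

f' f' r'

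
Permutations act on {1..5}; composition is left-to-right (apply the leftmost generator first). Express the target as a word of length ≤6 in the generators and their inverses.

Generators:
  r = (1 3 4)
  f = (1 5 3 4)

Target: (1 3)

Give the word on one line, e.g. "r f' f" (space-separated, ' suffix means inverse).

f f r' f' r'

  after f: (1 5 3 4)
  after f: (1 3)(4 5)
  after r': (3 4 5)
  after f': (1 4)
  after r': (1 3)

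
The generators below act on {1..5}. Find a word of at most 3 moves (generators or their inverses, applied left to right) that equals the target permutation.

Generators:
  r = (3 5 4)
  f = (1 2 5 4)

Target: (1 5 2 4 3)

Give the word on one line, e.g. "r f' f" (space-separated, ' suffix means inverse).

r f' f'

  after r: (3 5 4)
  after f': (1 4 3 2)
  after f': (1 5 2 4 3)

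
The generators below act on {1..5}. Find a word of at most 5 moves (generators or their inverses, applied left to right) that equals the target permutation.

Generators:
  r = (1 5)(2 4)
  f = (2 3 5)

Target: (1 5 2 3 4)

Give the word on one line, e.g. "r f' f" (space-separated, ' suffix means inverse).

  after r: (1 5)(2 4)
  after f: (1 2 4 3 5)
  after f: (1 3 2 4 5)
  after r: (1 3 4)
  after f: (1 5 2 3 4)

r f f r f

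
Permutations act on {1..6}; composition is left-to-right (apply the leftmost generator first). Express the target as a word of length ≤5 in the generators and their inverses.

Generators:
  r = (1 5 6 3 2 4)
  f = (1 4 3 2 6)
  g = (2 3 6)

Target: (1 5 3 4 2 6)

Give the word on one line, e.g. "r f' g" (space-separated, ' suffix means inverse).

r f' f'

  after r: (1 5 6 3 2 4)
  after f': (1 5 2)(4 6)
  after f': (1 5 3 4 2 6)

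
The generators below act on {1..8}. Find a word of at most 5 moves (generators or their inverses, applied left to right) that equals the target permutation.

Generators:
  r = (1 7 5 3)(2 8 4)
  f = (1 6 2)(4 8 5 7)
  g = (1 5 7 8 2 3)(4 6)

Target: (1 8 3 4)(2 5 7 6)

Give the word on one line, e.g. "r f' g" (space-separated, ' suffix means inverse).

f g' r'

  after f: (1 6 2)(4 8 5 7)
  after g': (1 4 7 6 8)(2 3)
  after r': (1 8 3 4)(2 5 7 6)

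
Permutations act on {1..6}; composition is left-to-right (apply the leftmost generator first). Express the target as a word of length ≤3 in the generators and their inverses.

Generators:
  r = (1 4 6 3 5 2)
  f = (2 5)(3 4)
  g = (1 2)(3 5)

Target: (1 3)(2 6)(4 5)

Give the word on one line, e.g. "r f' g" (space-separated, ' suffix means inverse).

r r r

  after r: (1 4 6 3 5 2)
  after r: (1 6 5)(2 4 3)
  after r: (1 3)(2 6)(4 5)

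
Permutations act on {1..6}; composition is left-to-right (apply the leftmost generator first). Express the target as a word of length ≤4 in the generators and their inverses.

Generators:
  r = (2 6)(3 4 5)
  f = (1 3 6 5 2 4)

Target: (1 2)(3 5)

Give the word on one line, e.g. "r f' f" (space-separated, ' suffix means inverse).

r' f r' f

  after r': (2 6)(3 5 4)
  after f: (1 3 2 5)(4 6)
  after r': (1 5)(2 4)(3 6)
  after f: (1 2)(3 5)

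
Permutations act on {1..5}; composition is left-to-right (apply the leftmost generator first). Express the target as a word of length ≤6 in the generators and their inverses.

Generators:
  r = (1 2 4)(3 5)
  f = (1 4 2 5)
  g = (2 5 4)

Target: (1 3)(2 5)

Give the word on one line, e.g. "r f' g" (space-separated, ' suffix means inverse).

  after r: (1 2 4)(3 5)
  after g: (1 5 3 4)
  after r: (1 3)(2 4)
  after g': (1 3)(2 5)

r g r g'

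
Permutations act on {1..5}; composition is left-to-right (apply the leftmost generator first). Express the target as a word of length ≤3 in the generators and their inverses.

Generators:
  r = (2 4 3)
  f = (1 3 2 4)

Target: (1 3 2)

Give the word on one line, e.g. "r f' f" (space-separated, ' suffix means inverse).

f' f' r'

  after f': (1 4 2 3)
  after f': (1 2)(3 4)
  after r': (1 3 2)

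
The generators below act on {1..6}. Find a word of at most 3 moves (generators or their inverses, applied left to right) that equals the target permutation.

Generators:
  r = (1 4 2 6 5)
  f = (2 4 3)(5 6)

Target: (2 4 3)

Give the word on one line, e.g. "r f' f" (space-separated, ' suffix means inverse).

  after f': (2 3 4)(5 6)
  after f': (2 4 3)

f' f'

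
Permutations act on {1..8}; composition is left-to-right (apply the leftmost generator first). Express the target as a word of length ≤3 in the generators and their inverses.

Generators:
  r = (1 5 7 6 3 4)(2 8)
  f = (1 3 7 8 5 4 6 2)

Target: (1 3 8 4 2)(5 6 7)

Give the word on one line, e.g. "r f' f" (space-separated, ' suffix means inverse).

  after f': (1 2 6 4 5 8 7 3)
  after f': (1 6 5 7)(2 4 8 3)
  after r: (1 3 8 4 2)(5 6 7)

f' f' r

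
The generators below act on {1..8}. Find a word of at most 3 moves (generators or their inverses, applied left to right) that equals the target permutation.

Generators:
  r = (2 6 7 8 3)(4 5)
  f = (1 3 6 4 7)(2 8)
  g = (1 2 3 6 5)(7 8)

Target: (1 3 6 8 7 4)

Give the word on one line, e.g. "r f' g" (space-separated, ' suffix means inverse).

  after r': (2 3 8 7 6)(4 5)
  after g: (1 2 6 3 7 5 4)
  after r': (1 3 6 8 7 4)

r' g r'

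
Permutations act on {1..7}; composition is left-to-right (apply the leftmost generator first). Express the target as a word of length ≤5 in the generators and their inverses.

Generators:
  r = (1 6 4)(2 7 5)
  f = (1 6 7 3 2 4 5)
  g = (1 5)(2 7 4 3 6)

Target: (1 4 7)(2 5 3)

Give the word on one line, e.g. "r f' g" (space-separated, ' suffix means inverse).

g' r r g

  after g': (1 5)(2 6 3 4 7)
  after r: (1 2 4 5 6 3)
  after r: (1 7 5 4 2)(3 6)
  after g: (1 4 7)(2 5 3)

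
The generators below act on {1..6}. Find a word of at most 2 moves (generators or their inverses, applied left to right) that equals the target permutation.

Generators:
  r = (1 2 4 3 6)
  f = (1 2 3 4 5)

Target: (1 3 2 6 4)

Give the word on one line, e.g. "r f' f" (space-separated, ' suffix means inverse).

  after r': (1 6 3 4 2)
  after r': (1 3 2 6 4)

r' r'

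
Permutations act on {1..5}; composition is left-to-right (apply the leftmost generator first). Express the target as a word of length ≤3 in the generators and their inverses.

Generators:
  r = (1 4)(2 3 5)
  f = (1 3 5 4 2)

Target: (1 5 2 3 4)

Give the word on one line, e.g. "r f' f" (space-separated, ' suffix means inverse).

f' f' f'

  after f': (1 2 4 5 3)
  after f': (1 4 3 2 5)
  after f': (1 5 2 3 4)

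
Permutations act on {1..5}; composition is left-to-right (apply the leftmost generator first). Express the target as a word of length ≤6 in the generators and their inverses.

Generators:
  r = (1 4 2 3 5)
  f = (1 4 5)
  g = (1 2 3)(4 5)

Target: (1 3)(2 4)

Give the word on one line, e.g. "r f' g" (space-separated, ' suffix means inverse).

f' g' f' g'

  after f': (1 5 4)
  after g': (1 4 3 2)
  after f': (2 5 4 3)
  after g': (1 3)(2 4)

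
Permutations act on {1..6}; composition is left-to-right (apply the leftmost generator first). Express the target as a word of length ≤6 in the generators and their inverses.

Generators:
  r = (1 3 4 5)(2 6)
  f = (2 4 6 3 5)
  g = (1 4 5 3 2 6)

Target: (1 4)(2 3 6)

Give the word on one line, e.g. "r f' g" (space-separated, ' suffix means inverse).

  after f: (2 4 6 3 5)
  after r: (1 3)(2 5 6 4)
  after f: (1 5 3)
  after g': (1 4)(2 3 6)

f r f g'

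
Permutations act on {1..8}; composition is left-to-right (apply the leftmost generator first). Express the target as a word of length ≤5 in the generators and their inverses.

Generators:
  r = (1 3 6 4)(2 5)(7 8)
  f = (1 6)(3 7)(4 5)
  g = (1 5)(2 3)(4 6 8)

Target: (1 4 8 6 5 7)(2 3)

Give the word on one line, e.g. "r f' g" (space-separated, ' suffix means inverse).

f r r f' g'

  after f: (1 6)(3 7)(4 5)
  after r: (1 4 2 5)(3 8 7 6)
  after r: (3 7 4 5)
  after f': (1 6)(5 7)
  after g': (1 4 8 6 5 7)(2 3)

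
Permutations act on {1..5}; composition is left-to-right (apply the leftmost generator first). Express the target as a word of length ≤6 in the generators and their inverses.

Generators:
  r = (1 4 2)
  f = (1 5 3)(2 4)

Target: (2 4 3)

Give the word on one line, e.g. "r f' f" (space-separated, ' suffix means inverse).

  after f: (1 5 3)(2 4)
  after r': (1 5 3 2)
  after r': (1 5 3 4)
  after f': (2 4 3)

f r' r' f'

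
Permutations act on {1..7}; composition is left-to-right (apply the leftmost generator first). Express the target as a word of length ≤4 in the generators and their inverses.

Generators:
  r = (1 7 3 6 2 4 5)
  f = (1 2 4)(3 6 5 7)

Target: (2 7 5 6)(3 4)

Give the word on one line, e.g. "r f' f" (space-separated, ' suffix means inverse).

  after f: (1 2 4)(3 6 5 7)
  after r: (1 4 7 6)(2 5 3)
  after f: (2 7 5 6)(3 4)

f r f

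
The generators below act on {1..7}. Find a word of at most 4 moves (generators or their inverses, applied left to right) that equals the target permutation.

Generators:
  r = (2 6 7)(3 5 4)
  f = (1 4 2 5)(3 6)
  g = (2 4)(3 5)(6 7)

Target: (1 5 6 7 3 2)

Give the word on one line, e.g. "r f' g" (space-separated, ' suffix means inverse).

g f'

  after g: (2 4)(3 5)(6 7)
  after f': (1 5 6 7 3 2)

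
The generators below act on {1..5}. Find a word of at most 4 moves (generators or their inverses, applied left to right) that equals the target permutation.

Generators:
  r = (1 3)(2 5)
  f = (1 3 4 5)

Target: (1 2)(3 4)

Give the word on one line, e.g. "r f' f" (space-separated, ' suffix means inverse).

f' r f

  after f': (1 5 4 3)
  after r: (1 2 5 4)
  after f: (1 2)(3 4)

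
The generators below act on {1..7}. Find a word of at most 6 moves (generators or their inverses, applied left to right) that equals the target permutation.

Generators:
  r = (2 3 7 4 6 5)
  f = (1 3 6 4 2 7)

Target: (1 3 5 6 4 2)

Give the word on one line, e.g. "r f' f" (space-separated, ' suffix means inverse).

  after r': (2 5 6 4 7 3)
  after f': (1 7)(2 5 3 4)
  after r: (1 4 3 6 5 7)
  after r: (1 6 2 3 5 4 7)
  after f': (1 3 5 6 4 2)

r' f' r r f'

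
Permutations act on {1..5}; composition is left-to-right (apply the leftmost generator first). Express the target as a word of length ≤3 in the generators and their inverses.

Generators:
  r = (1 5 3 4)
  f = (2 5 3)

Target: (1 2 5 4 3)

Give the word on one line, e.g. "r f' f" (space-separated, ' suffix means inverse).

r r f

  after r: (1 5 3 4)
  after r: (1 3)(4 5)
  after f: (1 2 5 4 3)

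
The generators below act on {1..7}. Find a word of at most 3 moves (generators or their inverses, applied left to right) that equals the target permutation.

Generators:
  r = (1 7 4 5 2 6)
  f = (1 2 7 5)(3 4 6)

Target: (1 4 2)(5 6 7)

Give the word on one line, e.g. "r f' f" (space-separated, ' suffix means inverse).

r r

  after r: (1 7 4 5 2 6)
  after r: (1 4 2)(5 6 7)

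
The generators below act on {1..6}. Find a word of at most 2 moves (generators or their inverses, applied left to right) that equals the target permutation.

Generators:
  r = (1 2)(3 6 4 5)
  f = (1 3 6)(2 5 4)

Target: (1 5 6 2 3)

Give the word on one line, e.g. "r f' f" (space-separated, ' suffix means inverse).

r f

  after r: (1 2)(3 6 4 5)
  after f: (1 5 6 2 3)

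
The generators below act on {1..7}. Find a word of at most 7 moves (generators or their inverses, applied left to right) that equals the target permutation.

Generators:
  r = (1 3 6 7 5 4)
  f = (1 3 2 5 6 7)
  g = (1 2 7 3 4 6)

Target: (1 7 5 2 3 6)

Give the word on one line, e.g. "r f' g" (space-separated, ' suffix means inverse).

  after f: (1 3 2 5 6 7)
  after g': (1 7 6 2 5 4 3)
  after g': (1 2 5 3 6)(4 7)
  after f: (1 5 2 6 3 7 4)
  after r': (1 7 5 2 3 6)

f g' g' f r'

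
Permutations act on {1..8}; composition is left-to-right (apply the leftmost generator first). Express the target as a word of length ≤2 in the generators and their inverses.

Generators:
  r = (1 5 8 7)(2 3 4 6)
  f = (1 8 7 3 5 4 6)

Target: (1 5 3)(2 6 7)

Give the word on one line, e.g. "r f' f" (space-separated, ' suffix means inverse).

f r'

  after f: (1 8 7 3 5 4 6)
  after r': (1 5 3)(2 6 7)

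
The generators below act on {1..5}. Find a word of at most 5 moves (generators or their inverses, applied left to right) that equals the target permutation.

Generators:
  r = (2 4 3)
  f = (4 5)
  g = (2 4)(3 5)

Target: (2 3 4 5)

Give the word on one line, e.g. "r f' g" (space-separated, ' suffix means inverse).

g' r f'

  after g': (2 4)(3 5)
  after r: (2 3 5)
  after f': (2 3 4 5)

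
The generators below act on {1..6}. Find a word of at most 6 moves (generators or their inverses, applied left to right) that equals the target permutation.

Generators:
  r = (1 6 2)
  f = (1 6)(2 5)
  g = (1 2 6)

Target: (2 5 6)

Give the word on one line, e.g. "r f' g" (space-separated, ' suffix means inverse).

  after g': (1 6 2)
  after f: (2 6 5)
  after r: (1 6 5)
  after f: (2 5 6)

g' f r f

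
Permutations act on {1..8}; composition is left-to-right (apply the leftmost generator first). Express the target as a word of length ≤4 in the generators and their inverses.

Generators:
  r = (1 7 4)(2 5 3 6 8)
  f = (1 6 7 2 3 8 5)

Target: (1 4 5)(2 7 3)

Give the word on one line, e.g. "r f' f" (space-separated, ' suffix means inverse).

r' f' f' f'

  after r': (1 4 7)(2 8 6 3 5)
  after f': (1 4 6 2 3 8)(5 7)
  after f': (1 4)(5 6 7 8)
  after f': (1 4 5)(2 7 3)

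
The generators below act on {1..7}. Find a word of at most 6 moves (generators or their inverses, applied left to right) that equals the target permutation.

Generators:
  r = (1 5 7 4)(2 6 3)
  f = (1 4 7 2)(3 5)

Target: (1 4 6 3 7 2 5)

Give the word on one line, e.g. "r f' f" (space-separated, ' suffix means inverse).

r r r f r

  after r: (1 5 7 4)(2 6 3)
  after r: (1 7)(2 3 6)(4 5)
  after r: (1 4 7 5)
  after f: (1 7 3 5 4 2)
  after r: (1 4 6 3 7 2 5)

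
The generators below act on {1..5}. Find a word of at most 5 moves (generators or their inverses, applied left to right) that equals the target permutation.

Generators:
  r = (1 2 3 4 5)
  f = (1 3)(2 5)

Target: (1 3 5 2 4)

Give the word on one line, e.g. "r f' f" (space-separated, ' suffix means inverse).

  after r: (1 2 3 4 5)
  after f': (1 5 3 4 2)
  after f': (1 2 3 4 5)
  after r: (1 3 5 2 4)

r f' f' r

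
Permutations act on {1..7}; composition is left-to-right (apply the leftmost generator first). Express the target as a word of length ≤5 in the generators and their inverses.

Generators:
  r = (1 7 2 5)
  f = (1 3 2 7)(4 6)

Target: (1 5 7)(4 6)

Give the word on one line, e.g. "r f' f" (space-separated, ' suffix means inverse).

  after f: (1 3 2 7)(4 6)
  after f: (1 2)(3 7)
  after r: (1 5)(2 7 3)
  after f': (1 5 7)(4 6)

f f r f'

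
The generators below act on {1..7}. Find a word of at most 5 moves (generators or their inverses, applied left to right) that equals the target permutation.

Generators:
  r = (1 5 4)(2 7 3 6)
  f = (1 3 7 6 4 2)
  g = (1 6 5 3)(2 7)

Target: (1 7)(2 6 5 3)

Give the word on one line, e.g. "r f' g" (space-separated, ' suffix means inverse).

r' f' r' r'

  after r': (1 4 5)(2 6 3 7)
  after f': (1 6)(2 7 4 5)
  after r': (1 3 7 5 6 4)
  after r': (1 7)(2 6 5 3)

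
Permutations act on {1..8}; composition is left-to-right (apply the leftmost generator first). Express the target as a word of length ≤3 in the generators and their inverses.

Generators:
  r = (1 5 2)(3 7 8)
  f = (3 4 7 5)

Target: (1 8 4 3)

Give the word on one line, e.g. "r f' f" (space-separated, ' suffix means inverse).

  after r: (1 5 2)(3 7 8)
  after f: (1 3 5 2)(4 7 8)
  after r': (1 8 4 3)

r f r'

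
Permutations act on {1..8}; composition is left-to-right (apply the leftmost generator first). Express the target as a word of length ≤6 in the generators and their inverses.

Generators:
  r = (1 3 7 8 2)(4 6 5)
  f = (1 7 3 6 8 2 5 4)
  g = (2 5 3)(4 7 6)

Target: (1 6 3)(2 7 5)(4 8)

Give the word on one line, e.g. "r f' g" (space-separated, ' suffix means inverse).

  after g': (2 3 5)(4 6 7)
  after g': (2 5 3)(4 7 6)
  after f: (1 7 8 2 4 3 5 6)
  after f: (1 3 4 6 7 2)(5 8)
  after f: (1 6 3)(2 7 5)(4 8)

g' g' f f f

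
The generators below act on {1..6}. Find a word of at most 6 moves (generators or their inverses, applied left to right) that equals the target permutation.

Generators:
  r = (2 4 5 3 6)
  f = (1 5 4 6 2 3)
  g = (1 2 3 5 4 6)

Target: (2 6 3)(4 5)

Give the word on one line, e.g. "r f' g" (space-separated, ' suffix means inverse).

  after f': (1 3 2 6 4 5)
  after r': (1 5)(2 3 6)
  after g': (1 3 4 5 6)
  after f: (2 3 6 5)
  after r: (2 6 3)(4 5)

f' r' g' f r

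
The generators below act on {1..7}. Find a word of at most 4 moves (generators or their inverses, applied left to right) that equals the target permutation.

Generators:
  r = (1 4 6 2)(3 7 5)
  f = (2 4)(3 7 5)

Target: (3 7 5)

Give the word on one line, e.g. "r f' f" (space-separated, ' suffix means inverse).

  after f: (2 4)(3 7 5)
  after r: (1 4)(2 6)(3 5 7)
  after f: (1 2 6 4)
  after r: (3 7 5)

f r f r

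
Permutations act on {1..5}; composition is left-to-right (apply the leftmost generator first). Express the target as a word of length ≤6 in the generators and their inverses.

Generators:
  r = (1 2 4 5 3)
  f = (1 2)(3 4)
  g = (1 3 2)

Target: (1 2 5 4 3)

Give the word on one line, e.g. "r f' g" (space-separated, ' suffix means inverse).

  after g: (1 3 2)
  after f: (1 4 3)
  after g': (1 4)(2 3)
  after r': (1 2 5 4 3)

g f g' r'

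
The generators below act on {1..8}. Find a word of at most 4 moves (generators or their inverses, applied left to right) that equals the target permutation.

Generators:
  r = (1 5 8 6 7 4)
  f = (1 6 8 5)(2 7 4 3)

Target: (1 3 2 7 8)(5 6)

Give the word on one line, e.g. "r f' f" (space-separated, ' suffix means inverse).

  after r': (1 4 7 6 8 5)
  after f: (1 3 2 7 8)(5 6)

r' f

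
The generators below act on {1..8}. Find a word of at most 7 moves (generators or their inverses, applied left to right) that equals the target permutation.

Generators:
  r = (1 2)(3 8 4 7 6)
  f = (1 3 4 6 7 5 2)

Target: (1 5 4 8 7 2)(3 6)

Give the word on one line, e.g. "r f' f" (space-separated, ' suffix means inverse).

r' r' r' f' r'

  after r': (1 2)(3 6 7 4 8)
  after r': (3 7 8 6 4)
  after r': (1 2)(3 4 6 8 7)
  after f': (1 5 7)(6 8)
  after r': (1 5 4 8 7 2)(3 6)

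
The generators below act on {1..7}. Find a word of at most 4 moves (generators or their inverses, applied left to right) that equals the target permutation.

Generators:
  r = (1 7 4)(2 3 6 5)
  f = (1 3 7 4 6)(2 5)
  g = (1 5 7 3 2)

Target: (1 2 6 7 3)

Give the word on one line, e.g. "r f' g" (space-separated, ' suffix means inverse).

  after f: (1 3 7 4 6)(2 5)
  after g': (1 7 4 6 2)(3 5)
  after f': (1 3 2 6 5)
  after g: (1 2 6 7 3)

f g' f' g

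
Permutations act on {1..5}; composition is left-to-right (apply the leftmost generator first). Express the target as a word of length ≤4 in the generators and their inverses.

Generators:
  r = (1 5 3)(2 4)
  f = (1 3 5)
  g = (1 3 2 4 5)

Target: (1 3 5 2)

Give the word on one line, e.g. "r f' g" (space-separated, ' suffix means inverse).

r g f

  after r: (1 5 3)(2 4)
  after g: (2 5)
  after f: (1 3 5 2)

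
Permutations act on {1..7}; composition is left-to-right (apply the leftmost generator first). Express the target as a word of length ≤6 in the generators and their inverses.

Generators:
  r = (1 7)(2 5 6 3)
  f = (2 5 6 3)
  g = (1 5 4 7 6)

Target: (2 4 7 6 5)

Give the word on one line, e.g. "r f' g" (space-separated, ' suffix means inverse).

r' r' g' g' r

  after r': (1 7)(2 3 6 5)
  after r': (2 6)(3 5)
  after g': (1 6 2 7 4 5 3)
  after g': (1 7 5 3 6 2 4)
  after r: (2 4 7 6 5)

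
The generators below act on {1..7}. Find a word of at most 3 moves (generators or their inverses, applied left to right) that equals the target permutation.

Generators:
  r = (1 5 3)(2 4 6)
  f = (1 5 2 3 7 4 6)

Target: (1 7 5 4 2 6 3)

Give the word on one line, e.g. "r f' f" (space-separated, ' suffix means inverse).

f' f' f'

  after f': (1 6 4 7 3 2 5)
  after f': (1 4 3 5 6 7 2)
  after f': (1 7 5 4 2 6 3)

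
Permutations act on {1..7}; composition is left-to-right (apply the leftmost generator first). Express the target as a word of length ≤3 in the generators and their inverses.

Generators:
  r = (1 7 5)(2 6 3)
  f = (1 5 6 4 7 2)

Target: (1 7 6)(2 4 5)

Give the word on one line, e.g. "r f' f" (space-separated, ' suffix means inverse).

f' f'

  after f': (1 2 7 4 6 5)
  after f': (1 7 6)(2 4 5)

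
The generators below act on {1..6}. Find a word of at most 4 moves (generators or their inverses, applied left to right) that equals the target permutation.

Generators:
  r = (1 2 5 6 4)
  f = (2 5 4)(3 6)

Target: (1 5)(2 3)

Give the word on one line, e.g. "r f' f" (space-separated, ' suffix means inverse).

  after f': (2 4 5)(3 6)
  after r': (1 4 2 6 3 5)
  after f': (1 5)(2 3)

f' r' f'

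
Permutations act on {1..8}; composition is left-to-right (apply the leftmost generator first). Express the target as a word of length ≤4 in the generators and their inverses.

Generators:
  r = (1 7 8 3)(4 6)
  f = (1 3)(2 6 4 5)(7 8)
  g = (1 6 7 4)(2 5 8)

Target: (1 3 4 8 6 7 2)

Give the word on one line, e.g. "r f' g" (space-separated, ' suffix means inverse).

  after r': (1 3 8 7)(4 6)
  after g': (1 3 5 2 8 6 7 4)
  after r: (2 3 5)(4 7 6 8)
  after f': (1 3 4 8 6 7 2)

r' g' r f'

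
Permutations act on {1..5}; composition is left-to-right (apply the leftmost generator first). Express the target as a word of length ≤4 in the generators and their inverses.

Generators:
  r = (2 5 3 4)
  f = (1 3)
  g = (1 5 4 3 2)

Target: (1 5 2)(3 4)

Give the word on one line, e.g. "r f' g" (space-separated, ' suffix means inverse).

f r f' g'

  after f: (1 3)
  after r: (1 4 2 5 3)
  after f': (1 4 2 5)
  after g': (1 5 2)(3 4)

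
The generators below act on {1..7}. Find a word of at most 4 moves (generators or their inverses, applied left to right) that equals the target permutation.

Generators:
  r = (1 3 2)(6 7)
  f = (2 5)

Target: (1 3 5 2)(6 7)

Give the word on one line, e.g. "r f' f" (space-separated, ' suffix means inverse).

r f'

  after r: (1 3 2)(6 7)
  after f': (1 3 5 2)(6 7)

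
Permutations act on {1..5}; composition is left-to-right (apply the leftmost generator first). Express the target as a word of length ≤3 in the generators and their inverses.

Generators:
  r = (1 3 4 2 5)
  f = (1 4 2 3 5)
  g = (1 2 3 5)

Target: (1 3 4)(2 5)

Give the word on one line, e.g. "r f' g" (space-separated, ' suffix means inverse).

g' f'

  after g': (1 5 3 2)
  after f': (1 3 4)(2 5)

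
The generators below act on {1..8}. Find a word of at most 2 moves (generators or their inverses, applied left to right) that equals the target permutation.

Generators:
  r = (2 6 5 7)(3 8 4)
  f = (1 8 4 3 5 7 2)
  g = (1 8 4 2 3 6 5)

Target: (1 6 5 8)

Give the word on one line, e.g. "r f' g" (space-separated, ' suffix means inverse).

f' r

  after f': (1 2 7 5 3 4 8)
  after r: (1 6 5 8)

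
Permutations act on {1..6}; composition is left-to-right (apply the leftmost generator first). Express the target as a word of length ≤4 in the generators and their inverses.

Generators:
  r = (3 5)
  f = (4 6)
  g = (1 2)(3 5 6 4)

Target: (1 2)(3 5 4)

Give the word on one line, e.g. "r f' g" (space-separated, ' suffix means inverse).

  after g: (1 2)(3 5 6 4)
  after f: (1 2)(3 5 4)

g f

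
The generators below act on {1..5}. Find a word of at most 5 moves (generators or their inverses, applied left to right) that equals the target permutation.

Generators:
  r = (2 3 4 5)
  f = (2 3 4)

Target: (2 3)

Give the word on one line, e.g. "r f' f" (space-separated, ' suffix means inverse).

r' f' r r

  after r': (2 5 4 3)
  after f': (2 5 3 4)
  after r: (3 5 4)
  after r: (2 3)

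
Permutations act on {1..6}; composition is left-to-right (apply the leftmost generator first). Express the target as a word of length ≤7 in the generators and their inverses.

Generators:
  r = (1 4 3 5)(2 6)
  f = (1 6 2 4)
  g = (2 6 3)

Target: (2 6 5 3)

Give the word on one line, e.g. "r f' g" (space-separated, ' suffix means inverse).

  after r: (1 4 3 5)(2 6)
  after r: (1 3)(4 5)
  after g: (1 2 6 3)(4 5)
  after r: (1 6 5 3 4)
  after f': (2 6 5 3)

r r g r f'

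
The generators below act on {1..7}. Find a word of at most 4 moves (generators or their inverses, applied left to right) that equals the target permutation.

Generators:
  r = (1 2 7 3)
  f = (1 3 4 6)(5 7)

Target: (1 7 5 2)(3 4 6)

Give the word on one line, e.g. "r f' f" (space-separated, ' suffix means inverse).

f r'

  after f: (1 3 4 6)(5 7)
  after r': (1 7 5 2)(3 4 6)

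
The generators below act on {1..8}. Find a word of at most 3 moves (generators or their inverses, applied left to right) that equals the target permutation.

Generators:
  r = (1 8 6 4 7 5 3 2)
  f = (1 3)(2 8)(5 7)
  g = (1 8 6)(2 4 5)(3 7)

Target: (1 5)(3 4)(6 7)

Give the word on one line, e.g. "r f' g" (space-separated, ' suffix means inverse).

  after g: (1 8 6)(2 4 5)(3 7)
  after f': (1 2 4 7)(3 5 8 6)
  after g': (1 5)(3 4)(6 7)

g f' g'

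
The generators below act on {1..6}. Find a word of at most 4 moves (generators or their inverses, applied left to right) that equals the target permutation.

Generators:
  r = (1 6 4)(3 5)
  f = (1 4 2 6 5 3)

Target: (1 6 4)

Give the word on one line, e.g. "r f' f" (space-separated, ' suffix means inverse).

r' r'

  after r': (1 4 6)(3 5)
  after r': (1 6 4)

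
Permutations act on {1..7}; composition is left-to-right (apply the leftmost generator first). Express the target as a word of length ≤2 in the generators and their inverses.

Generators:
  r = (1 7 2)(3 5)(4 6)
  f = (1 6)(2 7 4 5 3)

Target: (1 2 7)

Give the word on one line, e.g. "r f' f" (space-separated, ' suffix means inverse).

  after r: (1 7 2)(3 5)(4 6)
  after r: (1 2 7)

r r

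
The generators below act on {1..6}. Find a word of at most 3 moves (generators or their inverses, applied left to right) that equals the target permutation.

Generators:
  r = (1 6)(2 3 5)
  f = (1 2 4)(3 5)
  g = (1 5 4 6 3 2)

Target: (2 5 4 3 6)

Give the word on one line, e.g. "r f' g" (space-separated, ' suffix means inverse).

g' f'

  after g': (1 2 3 6 4 5)
  after f': (2 5 4 3 6)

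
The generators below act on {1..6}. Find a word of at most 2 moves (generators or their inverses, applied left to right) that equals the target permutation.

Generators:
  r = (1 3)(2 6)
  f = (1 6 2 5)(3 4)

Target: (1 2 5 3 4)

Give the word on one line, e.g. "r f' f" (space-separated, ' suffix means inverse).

f r'

  after f: (1 6 2 5)(3 4)
  after r': (1 2 5 3 4)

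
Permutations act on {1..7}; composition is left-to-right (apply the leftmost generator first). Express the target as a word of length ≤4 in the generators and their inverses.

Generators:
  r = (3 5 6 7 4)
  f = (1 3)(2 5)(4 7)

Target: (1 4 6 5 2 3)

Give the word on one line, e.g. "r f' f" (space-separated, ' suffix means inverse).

f r'

  after f: (1 3)(2 5)(4 7)
  after r': (1 4 6 5 2 3)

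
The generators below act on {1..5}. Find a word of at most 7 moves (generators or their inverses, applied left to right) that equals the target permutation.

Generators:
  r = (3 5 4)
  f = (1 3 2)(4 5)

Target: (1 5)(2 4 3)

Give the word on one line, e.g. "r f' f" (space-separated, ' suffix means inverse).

  after f: (1 3 2)(4 5)
  after f: (1 2 3)
  after r': (1 2 4 5 3)
  after f': (1 3 2 5)
  after r: (1 5)(2 4 3)

f f r' f' r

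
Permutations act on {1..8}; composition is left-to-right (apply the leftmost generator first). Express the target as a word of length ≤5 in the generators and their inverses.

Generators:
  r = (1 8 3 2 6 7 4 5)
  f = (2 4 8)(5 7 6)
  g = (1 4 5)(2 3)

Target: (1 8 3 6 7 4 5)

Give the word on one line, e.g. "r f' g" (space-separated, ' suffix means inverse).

g' g' g' r

  after g': (1 5 4)(2 3)
  after g': (1 4 5)
  after g': (2 3)
  after r: (1 8 3 6 7 4 5)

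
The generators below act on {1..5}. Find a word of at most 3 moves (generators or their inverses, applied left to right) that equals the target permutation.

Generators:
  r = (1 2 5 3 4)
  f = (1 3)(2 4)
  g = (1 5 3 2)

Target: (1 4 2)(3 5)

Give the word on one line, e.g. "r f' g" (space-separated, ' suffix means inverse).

  after g': (1 2 3 5)
  after f: (1 4 2)(3 5)

g' f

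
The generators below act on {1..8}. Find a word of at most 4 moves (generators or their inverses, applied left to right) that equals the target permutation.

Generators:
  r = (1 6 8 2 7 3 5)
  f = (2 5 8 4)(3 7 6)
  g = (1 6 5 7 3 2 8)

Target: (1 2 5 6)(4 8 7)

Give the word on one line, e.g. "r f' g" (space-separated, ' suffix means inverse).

r' f'

  after r': (1 5 3 7 2 8 6)
  after f': (1 2 5 6)(4 8 7)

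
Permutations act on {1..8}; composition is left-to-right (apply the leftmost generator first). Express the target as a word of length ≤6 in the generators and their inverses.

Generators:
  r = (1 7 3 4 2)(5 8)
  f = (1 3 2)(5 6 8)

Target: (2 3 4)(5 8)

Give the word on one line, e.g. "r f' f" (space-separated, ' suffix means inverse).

r' r' f r f

  after r': (1 2 4 3 7)(5 8)
  after r': (1 4 7 2 3)
  after f: (1 4 7)(5 6 8)
  after r: (1 2)(3 4)(5 6)
  after f: (2 3 4)(5 8)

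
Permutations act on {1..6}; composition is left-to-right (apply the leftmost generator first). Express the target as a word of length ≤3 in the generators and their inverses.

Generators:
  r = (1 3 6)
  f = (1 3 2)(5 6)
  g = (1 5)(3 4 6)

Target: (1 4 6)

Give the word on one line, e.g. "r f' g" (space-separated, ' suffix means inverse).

  after r: (1 3 6)
  after g': (1 6 5)(3 4)
  after g': (1 4 6)

r g' g'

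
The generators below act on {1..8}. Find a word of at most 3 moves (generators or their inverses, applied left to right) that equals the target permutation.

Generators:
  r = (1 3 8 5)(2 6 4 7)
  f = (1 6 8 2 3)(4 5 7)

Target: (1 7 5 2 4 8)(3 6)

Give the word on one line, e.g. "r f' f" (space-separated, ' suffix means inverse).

r' f

  after r': (1 5 8 3)(2 7 4 6)
  after f: (1 7 5 2 4 8)(3 6)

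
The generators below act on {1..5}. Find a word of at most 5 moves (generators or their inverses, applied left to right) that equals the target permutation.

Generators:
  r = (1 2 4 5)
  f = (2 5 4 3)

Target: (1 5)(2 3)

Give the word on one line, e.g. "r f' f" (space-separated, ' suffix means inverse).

  after r': (1 5 4 2)
  after r': (1 4)(2 5)
  after r': (1 2 4 5)
  after f: (1 5)(2 3)

r' r' r' f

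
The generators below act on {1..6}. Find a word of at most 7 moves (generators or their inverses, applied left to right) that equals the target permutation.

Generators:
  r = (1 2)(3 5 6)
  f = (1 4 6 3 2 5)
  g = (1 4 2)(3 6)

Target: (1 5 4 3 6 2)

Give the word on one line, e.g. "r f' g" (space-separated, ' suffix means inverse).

  after g: (1 4 2)(3 6)
  after g: (1 2 4)
  after f': (1 3 6 4 5 2)
  after r: (1 5)(4 6)
  after g: (1 5 4 3 6 2)

g g f' r g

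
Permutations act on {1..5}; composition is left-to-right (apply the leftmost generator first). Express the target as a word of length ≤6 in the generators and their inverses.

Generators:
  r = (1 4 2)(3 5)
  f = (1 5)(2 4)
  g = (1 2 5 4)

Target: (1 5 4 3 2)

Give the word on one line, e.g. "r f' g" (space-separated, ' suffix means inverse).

  after f: (1 5)(2 4)
  after r: (1 3 5 4)
  after f': (1 3)(2 4 5)
  after r': (1 5 4 3 2)

f r f' r'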